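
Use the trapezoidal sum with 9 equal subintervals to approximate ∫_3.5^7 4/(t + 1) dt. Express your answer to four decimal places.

2.3032

Δt = (7 − 3.5)/9 = 7/18.
f(3.5) = 8/9, f(35/9) = 9/11, f(77/18) = 72/95, f(14/3) = 12/17, f(91/18) = 72/109, f(49/9) = 18/29, f(35/6) = 24/41, f(56/9) = 36/65, f(119/18) = 72/137, f(7) = 0.5.
T_9 = (Δt/2)·[f(t_0) + 2f(t_1) + ... + 2f(t_{8}) + f(t_9)].
Sum ≈ 2.3032.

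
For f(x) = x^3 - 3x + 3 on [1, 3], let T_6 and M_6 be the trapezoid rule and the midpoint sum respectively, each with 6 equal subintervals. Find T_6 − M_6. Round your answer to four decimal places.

0.3333

T_6 ≈ 14.222222.
M_6 ≈ 13.888889.
T_6 − M_6 ≈ 0.3333.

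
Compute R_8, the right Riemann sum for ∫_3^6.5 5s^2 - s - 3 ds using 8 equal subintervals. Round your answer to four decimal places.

421.7432

Δs = (6.5 − 3)/8 = 0.4375.
Right endpoints: 3.4375, 3.875, 4.3125, 4.75, 5.1875, 5.625, 6.0625, 6.5.
f(3.4375) = 52.64453125, f(3.875) = 68.203125, f(4.3125) = 85.67578125, f(4.75) = 105.0625, f(5.1875) = 126.36328125, f(5.625) = 149.578125, f(6.0625) = 174.70703125, f(6.5) = 201.75.
Sum = Δs · [f(3.4375) + f(3.875) + f(4.3125) + ...].
Sum ≈ 421.7432.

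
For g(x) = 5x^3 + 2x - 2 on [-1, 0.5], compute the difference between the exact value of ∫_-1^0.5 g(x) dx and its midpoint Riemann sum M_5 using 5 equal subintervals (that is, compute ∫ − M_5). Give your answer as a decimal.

Exact integral: ∫_-1^0.5 g(x) dx = -4.921875.
M_5 = -4.8796875.
Error = -4.921875 − (-4.8796875) = -0.0421875.

-0.0421875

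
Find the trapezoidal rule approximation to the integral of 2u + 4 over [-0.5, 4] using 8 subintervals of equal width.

Δu = (4 − (-0.5))/8 = 0.5625.
f(-0.5) = 3, f(0.0625) = 4.125, f(0.625) = 5.25, f(1.1875) = 6.375, f(1.75) = 7.5, f(2.3125) = 8.625, f(2.875) = 9.75, f(3.4375) = 10.875, f(4) = 12.
T_8 = (Δu/2)·[f(u_0) + 2f(u_1) + ... + 2f(u_{7}) + f(u_8)].
Sum = 33.75.

33.75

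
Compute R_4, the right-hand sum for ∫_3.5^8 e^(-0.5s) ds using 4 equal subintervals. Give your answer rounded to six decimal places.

Δs = (8 − 3.5)/4 = 1.125.
Right endpoints: 4.625, 5.75, 6.875, 8.
f(4.625) ≈ 0.099013, f(5.75) ≈ 0.056416, f(6.875) ≈ 0.032145, f(8) ≈ 0.018316.
Sum = Δs · [f(4.625) + f(5.75) + f(6.875) + f(8)].
Sum ≈ 0.231626.

0.231626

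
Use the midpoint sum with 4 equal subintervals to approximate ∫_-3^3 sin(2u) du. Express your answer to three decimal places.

0.000

Δu = (3 − (-3))/4 = 1.5.
Midpoints: -2.25, -0.75, 0.75, 2.25.
f(-2.25) ≈ 0.978, f(-0.75) ≈ -0.997, f(0.75) ≈ 0.997, f(2.25) ≈ -0.978.
Sum = Δu · [f(-2.25) + f(-0.75) + f(0.75) + f(2.25)].
Sum ≈ 0.000.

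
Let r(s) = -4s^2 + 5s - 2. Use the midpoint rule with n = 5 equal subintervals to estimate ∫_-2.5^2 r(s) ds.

-44.91

Δs = (2 − (-2.5))/5 = 0.9.
Midpoints: -2.05, -1.15, -0.25, 0.65, 1.55.
r(-2.05) = -29.06, r(-1.15) = -13.04, r(-0.25) = -3.5, r(0.65) = -0.44, r(1.55) = -3.86.
Sum = Δs · [r(-2.05) + r(-1.15) + r(-0.25) + r(0.65) + r(1.55)].
Sum = -44.91.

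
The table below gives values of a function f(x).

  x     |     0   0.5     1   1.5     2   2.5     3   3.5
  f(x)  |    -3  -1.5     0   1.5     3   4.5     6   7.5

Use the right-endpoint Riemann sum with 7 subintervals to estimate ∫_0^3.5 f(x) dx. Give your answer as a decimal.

10.5

Δx = 0.5.
Sum = 0.5·[(-1.5) + 0 + 1.5 + 3 + 4.5 + 6 + 7.5] = 10.5.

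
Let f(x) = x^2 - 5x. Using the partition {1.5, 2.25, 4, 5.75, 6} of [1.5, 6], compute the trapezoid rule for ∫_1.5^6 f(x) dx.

Subinterval widths: 0.75, 1.75, 1.75, 0.25.
f(1.5) = -5.25, f(2.25) = -6.1875, f(4) = -4, f(5.75) = 4.3125, f(6) = 6.
On each subinterval the trapezoid contributes (Δx_i/2)·[f(x_{i-1}) + f(x_i)].
Sum = -11.640625.

-11.640625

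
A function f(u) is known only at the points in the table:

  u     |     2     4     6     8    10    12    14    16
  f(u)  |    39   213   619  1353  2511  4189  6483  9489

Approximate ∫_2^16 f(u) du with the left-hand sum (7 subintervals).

Δu = 2.
Sum = 2·[39 + 213 + 619 + 1353 + 2511 + 4189 + 6483] = 30814.

30814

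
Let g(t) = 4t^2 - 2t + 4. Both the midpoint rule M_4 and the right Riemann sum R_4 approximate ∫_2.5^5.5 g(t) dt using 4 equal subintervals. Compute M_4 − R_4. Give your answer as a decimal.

-35.4375

M_4 = 188.4375.
R_4 = 223.875.
M_4 − R_4 = -35.4375.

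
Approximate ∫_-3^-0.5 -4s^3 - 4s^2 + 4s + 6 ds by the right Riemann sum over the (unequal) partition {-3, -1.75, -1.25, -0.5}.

Subinterval widths: 1.25, 0.5, 0.75.
Right endpoints: -1.75, -1.25, -0.5.
f(-1.75) = 8.1875, f(-1.25) = 2.5625, f(-0.5) = 3.5.
Sum = Σ Δs_i · f(s_i).
Sum = 14.140625.

14.140625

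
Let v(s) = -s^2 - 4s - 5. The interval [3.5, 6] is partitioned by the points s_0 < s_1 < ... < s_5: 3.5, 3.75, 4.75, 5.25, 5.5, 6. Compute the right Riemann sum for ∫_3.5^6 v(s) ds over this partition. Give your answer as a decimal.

Subinterval widths: 0.25, 1, 0.5, 0.25, 0.5.
Right endpoints: 3.75, 4.75, 5.25, 5.5, 6.
v(3.75) = -34.0625, v(4.75) = -46.5625, v(5.25) = -53.5625, v(5.5) = -57.25, v(6) = -65.
Sum = Σ Δs_i · v(s_i).
Sum = -128.671875.

-128.671875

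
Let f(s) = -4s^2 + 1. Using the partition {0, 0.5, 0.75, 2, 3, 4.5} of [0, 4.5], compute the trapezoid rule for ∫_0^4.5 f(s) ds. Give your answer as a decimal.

Subinterval widths: 0.5, 0.25, 1.25, 1, 1.5.
f(0) = 1, f(0.5) = 0, f(0.75) = -1.25, f(2) = -15, f(3) = -35, f(4.5) = -80.
On each subinterval the trapezoid contributes (Δs_i/2)·[f(s_{i-1}) + f(s_i)].
Sum = -121.3125.

-121.3125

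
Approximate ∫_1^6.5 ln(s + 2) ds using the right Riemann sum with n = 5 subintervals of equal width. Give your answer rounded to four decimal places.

9.9459

Δs = (6.5 − 1)/5 = 1.1.
Right endpoints: 2.1, 3.2, 4.3, 5.4, 6.5.
f(2.1) ≈ 1.4110, f(3.2) ≈ 1.6487, f(4.3) ≈ 1.8405, f(5.4) ≈ 2.0015, f(6.5) ≈ 2.1401.
Sum = Δs · [f(2.1) + f(3.2) + f(4.3) + f(5.4) + f(6.5)].
Sum ≈ 9.9459.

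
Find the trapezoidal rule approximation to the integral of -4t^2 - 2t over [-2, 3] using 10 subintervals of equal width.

Δt = (3 − (-2))/10 = 0.5.
f(-2) = -12, f(-1.5) = -6, f(-1) = -2, f(-0.5) = 0, f(0) = 0, f(0.5) = -2, f(1) = -6, f(1.5) = -12, f(2) = -20, f(2.5) = -30, f(3) = -42.
T_10 = (Δt/2)·[f(t_0) + 2f(t_1) + ... + 2f(t_{9}) + f(t_10)].
Sum = -52.5.

-52.5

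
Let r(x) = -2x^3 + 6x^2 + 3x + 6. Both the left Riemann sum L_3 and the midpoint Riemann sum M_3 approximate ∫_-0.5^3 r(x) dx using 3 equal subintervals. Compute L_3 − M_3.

L_3 ≈ 41.6111111.
M_3 ≈ 48.5017361.
L_3 − M_3 = -6.890625.

-6.890625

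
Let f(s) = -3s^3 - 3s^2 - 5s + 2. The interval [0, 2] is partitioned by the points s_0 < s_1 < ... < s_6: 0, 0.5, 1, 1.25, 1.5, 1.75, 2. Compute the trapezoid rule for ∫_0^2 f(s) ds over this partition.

-26.484375

Subinterval widths: 0.5, 0.5, 0.25, 0.25, 0.25, 0.25.
f(0) = 2, f(0.5) = -1.625, f(1) = -9, f(1.25) = -14.796875, f(1.5) = -22.375, f(1.75) = -32.015625, f(2) = -44.
On each subinterval the trapezoid contributes (Δs_i/2)·[f(s_{i-1}) + f(s_i)].
Sum = -26.484375.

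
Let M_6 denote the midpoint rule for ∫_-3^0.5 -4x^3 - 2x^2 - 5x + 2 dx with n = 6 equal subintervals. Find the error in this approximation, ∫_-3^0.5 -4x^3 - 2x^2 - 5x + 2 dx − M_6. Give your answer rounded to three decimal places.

Exact integral: ∫_-3^0.5 f(x) dx ≈ 91.72917.
M_6 ≈ 90.43895.
Error ≈ 91.72917 − 90.43895 ≈ 1.290.

1.290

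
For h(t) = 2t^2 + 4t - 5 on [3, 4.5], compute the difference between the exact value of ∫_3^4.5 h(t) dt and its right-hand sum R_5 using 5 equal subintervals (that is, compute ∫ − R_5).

Exact integral: ∫_3^4.5 h(t) dt = 57.75.
R_5 = 62.07.
Error = 57.75 − 62.07 = -4.32.

-4.32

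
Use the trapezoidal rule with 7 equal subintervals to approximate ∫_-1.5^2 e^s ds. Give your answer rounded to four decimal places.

7.3146

Δs = (2 − (-1.5))/7 = 0.5.
f(-1.5) ≈ 0.2231, f(-1) ≈ 0.3679, f(-0.5) ≈ 0.6065, f(0) ≈ 1.0000, f(0.5) ≈ 1.6487, f(1) ≈ 2.7183, f(1.5) ≈ 4.4817, f(2) ≈ 7.3891.
T_7 = (Δs/2)·[f(s_0) + 2f(s_1) + ... + 2f(s_{6}) + f(s_7)].
Sum ≈ 7.3146.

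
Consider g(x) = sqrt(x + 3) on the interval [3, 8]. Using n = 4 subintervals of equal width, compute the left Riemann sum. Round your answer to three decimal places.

13.975

Δx = (8 − 3)/4 = 1.25.
Left endpoints: 3, 4.25, 5.5, 6.75.
g(3) ≈ 2.449, g(4.25) ≈ 2.693, g(5.5) ≈ 2.915, g(6.75) ≈ 3.122.
Sum = Δx · [g(3) + g(4.25) + g(5.5) + g(6.75)].
Sum ≈ 13.975.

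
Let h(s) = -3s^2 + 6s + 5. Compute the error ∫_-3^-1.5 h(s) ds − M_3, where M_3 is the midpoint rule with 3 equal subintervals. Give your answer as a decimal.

-0.09375

Exact integral: ∫_-3^-1.5 h(s) ds = -36.375.
M_3 = -36.28125.
Error = -36.375 − (-36.28125) = -0.09375.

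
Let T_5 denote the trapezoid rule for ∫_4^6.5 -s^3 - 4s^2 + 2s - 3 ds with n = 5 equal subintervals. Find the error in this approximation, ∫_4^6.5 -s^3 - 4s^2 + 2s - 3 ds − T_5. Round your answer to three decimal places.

2.057

Exact integral: ∫_4^6.5 f(s) ds ≈ -644.34896.
T_5 = -646.40625.
Error ≈ -644.34896 − (-646.40625) ≈ 2.057.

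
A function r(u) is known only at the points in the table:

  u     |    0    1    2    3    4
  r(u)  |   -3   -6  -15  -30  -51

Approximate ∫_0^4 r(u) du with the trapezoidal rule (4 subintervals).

-78

Δu = 1.
T_4 = (1/2)·[(-3) + 2·(-6) + 2·(-15) + 2·(-30) + (-51)] = -78.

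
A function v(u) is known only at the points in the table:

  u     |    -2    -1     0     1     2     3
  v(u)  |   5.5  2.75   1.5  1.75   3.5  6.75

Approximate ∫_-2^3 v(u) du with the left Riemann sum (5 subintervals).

Δu = 1.
Sum = 1·[5.5 + 2.75 + 1.5 + 1.75 + 3.5] = 15.

15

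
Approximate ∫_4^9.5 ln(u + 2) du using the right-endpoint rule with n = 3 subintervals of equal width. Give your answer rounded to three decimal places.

Δu = (9.5 − 4)/3 = 11/6.
Right endpoints: 35/6, 23/3, 9.5.
f(35/6) ≈ 2.058, f(23/3) ≈ 2.269, f(9.5) ≈ 2.442.
Sum = Δu · [f(35/6) + f(23/3) + f(9.5)].
Sum ≈ 12.411.

12.411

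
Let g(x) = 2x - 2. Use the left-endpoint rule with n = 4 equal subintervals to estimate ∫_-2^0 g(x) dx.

-9

Δx = (0 − (-2))/4 = 0.5.
Left endpoints: -2, -1.5, -1, -0.5.
g(-2) = -6, g(-1.5) = -5, g(-1) = -4, g(-0.5) = -3.
Sum = Δx · [g(-2) + g(-1.5) + g(-1) + g(-0.5)].
Sum = -9.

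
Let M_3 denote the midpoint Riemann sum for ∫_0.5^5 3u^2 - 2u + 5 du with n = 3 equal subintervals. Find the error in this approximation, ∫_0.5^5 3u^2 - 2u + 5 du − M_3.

2.53125

Exact integral: ∫_0.5^5 f(u) du = 122.625.
M_3 = 120.09375.
Error = 122.625 − 120.09375 = 2.53125.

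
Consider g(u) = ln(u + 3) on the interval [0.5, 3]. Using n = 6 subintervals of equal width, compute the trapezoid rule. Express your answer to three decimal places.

3.864

Δu = (3 − 0.5)/6 = 5/12.
g(0.5) ≈ 1.253, g(11/12) ≈ 1.365, g(4/3) ≈ 1.466, g(1.75) ≈ 1.558, g(13/6) ≈ 1.642, g(31/12) ≈ 1.720, g(3) ≈ 1.792.
T_6 = (Δu/2)·[g(u_0) + 2g(u_1) + ... + 2g(u_{5}) + g(u_6)].
Sum ≈ 3.864.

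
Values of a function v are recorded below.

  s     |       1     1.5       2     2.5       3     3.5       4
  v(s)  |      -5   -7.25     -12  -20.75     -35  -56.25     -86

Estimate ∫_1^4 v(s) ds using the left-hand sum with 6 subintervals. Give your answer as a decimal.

Δs = 0.5.
Sum = 0.5·[(-5) + (-7.25) + (-12) + (-20.75) + (-35) + (-56.25)] = -68.125.

-68.125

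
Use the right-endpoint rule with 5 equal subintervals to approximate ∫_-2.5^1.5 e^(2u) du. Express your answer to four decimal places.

Δu = (1.5 − (-2.5))/5 = 0.8.
Right endpoints: -1.7, -0.9, -0.1, 0.7, 1.5.
f(-1.7) ≈ 0.0334, f(-0.9) ≈ 0.1653, f(-0.1) ≈ 0.8187, f(0.7) ≈ 4.0552, f(1.5) ≈ 20.0855.
Sum = Δu · [f(-1.7) + f(-0.9) + f(-0.1) + f(0.7) + f(1.5)].
Sum ≈ 20.1265.

20.1265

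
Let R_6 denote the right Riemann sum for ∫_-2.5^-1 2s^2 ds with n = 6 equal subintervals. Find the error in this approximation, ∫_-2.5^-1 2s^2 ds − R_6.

Exact integral: ∫_-2.5^-1 f(s) ds = 9.75.
R_6 = 8.46875.
Error = 9.75 − 8.46875 = 1.28125.

1.28125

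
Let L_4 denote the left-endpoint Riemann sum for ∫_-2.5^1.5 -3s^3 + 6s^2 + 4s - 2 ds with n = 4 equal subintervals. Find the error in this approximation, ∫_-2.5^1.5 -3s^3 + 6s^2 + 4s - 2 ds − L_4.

Exact integral: ∫_-2.5^1.5 f(s) ds = 47.5.
L_4 = 87.
Error = 47.5 − 87 = -39.5.

-39.5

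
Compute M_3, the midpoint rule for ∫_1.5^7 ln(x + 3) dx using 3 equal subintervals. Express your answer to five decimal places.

10.77436

Δx = (7 − 1.5)/3 = 11/6.
Midpoints: 29/12, 4.25, 73/12.
f(29/12) ≈ 1.68948, f(4.25) ≈ 1.98100, f(73/12) ≈ 2.20644.
Sum = Δx · [f(29/12) + f(4.25) + f(73/12)].
Sum ≈ 10.77436.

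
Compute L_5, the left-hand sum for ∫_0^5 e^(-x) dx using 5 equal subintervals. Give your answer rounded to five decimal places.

1.57132

Δx = (5 − 0)/5 = 1.
Left endpoints: 0, 1, 2, 3, 4.
f(0) ≈ 1.00000, f(1) ≈ 0.36788, f(2) ≈ 0.13534, f(3) ≈ 0.04979, f(4) ≈ 0.01832.
Sum = Δx · [f(0) + f(1) + f(2) + f(3) + f(4)].
Sum ≈ 1.57132.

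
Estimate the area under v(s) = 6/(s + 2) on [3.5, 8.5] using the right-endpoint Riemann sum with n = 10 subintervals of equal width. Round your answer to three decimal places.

3.753

Δs = (8.5 − 3.5)/10 = 0.5.
Right endpoints: 4, 4.5, 5, 5.5, 6, 6.5, 7, 7.5, 8, 8.5.
v(4) = 1, v(4.5) = 12/13, v(5) = 6/7, v(5.5) = 0.8, v(6) = 0.75, v(6.5) = 12/17, v(7) = 2/3, v(7.5) = 12/19, v(8) = 0.6, v(8.5) = 4/7.
Sum = Δs · [v(4) + v(4.5) + v(5) + ...].
Sum ≈ 3.753.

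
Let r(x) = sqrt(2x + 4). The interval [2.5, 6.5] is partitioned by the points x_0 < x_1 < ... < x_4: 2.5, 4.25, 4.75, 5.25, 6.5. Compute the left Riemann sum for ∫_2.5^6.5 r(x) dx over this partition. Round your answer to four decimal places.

Subinterval widths: 1.75, 0.5, 0.5, 1.25.
Left endpoints: 2.5, 4.25, 4.75, 5.25.
r(2.5) ≈ 3.0000, r(4.25) ≈ 3.5355, r(4.75) ≈ 3.6742, r(5.25) ≈ 3.8079.
Sum = Σ Δx_i · r(x_i).
Sum ≈ 13.6147.

13.6147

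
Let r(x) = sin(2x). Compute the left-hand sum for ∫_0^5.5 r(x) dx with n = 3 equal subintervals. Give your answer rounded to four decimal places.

0.6714

Δx = (5.5 − 0)/3 = 11/6.
Left endpoints: 0, 11/6, 11/3.
r(0) ≈ 0.0000, r(11/6) ≈ -0.5013, r(11/3) ≈ 0.8675.
Sum = Δx · [r(0) + r(11/6) + r(11/3)].
Sum ≈ 0.6714.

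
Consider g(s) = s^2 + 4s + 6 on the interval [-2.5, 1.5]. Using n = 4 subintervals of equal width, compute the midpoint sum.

22

Δs = (1.5 − (-2.5))/4 = 1.
Midpoints: -2, -1, 0, 1.
g(-2) = 2, g(-1) = 3, g(0) = 6, g(1) = 11.
Sum = Δs · [g(-2) + g(-1) + g(0) + g(1)].
Sum = 22.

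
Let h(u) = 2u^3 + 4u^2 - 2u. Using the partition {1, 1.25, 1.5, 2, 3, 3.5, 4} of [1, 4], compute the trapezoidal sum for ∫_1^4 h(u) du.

201.0703125

Subinterval widths: 0.25, 0.25, 0.5, 1, 0.5, 0.5.
h(1) = 4, h(1.25) = 7.65625, h(1.5) = 12.75, h(2) = 28, h(3) = 84, h(3.5) = 127.75, h(4) = 184.
On each subinterval the trapezoid contributes (Δu_i/2)·[h(u_{i-1}) + h(u_i)].
Sum = 201.0703125.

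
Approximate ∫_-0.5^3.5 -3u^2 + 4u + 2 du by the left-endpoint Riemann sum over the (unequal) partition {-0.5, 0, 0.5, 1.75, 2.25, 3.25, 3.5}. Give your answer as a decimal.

-3.765625

Subinterval widths: 0.5, 0.5, 1.25, 0.5, 1, 0.25.
Left endpoints: -0.5, 0, 0.5, 1.75, 2.25, 3.25.
f(-0.5) = -0.75, f(0) = 2, f(0.5) = 3.25, f(1.75) = -0.1875, f(2.25) = -4.1875, f(3.25) = -16.6875.
Sum = Σ Δu_i · f(u_i).
Sum = -3.765625.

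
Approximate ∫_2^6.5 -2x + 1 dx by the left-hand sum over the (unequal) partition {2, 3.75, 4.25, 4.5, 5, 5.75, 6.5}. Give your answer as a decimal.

Subinterval widths: 1.75, 0.5, 0.25, 0.5, 0.75, 0.75.
Left endpoints: 2, 3.75, 4.25, 4.5, 5, 5.75.
f(2) = -3, f(3.75) = -6.5, f(4.25) = -7.5, f(4.5) = -8, f(5) = -9, f(5.75) = -10.5.
Sum = Σ Δx_i · f(x_i).
Sum = -29.

-29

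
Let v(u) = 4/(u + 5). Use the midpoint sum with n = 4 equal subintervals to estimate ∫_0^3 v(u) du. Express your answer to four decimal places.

1.8777

Δu = (3 − 0)/4 = 0.75.
Midpoints: 0.375, 1.125, 1.875, 2.625.
v(0.375) = 32/43, v(1.125) = 32/49, v(1.875) = 32/55, v(2.625) = 32/61.
Sum = Δu · [v(0.375) + v(1.125) + v(1.875) + v(2.625)].
Sum ≈ 1.8777.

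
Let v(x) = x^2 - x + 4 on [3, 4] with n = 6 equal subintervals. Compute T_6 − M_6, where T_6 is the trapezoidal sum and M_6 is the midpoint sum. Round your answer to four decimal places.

T_6 ≈ 12.837963.
M_6 ≈ 12.831019.
T_6 − M_6 ≈ 0.0069.

0.0069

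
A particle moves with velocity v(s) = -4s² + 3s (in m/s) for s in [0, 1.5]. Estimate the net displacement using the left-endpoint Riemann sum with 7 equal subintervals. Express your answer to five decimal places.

-0.68878

Δs = (1.5 − 0)/7 = 3/14.
Left endpoints: 0, 3/14, 3/7, 9/14, 6/7, 15/14, 9/7.
v(0) = 0, v(3/14) = 45/98, v(3/7) = 27/49, v(9/14) = 27/98, v(6/7) = -18/49, v(15/14) = -135/98, v(9/7) = -135/49.
Sum = Δs · [v(0) + v(3/14) + v(3/7) + ...].
Sum ≈ -0.68878.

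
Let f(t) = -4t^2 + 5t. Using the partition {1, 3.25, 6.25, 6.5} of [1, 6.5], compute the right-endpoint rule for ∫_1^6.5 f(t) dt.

Subinterval widths: 2.25, 3, 0.25.
Right endpoints: 3.25, 6.25, 6.5.
f(3.25) = -26, f(6.25) = -125, f(6.5) = -136.5.
Sum = Σ Δt_i · f(t_i).
Sum = -467.625.

-467.625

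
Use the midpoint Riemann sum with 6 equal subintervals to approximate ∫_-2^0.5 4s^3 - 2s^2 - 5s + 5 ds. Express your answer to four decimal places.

Δs = (0.5 − (-2))/6 = 5/12.
Midpoints: -43/24, -1.375, -23/24, -13/24, -0.125, 7/24.
f(-43/24) = -53455/3456, f(-1.375) = -2.3046875, f(-23/24) = 15325/3456, f(-13/24) = 22415/3456, f(-0.125) = 5.5859375, f(7/24) = 11995/3456.
Sum = Δs · [f(-43/24) + f(-1.375) + f(-23/24) + ...].
Sum ≈ 0.9187.

0.9187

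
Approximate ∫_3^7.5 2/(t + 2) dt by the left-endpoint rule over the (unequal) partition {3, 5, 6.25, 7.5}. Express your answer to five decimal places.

1.46017

Subinterval widths: 2, 1.25, 1.25.
Left endpoints: 3, 5, 6.25.
f(3) = 0.4, f(5) = 2/7, f(6.25) = 8/33.
Sum = Σ Δt_i · f(t_i).
Sum ≈ 1.46017.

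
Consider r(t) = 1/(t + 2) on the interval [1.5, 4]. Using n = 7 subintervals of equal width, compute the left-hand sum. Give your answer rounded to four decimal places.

0.5608

Δt = (4 − 1.5)/7 = 5/14.
Left endpoints: 1.5, 13/7, 31/14, 18/7, 41/14, 23/7, 51/14.
r(1.5) = 2/7, r(13/7) = 7/27, r(31/14) = 14/59, r(18/7) = 0.21875, r(41/14) = 14/69, r(23/7) = 7/37, r(51/14) = 14/79.
Sum = Δt · [r(1.5) + r(13/7) + r(31/14) + ...].
Sum ≈ 0.5608.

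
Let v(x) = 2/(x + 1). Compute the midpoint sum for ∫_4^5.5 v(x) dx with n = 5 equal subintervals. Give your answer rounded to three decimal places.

Δx = (5.5 − 4)/5 = 0.3.
Midpoints: 4.15, 4.45, 4.75, 5.05, 5.35.
v(4.15) = 40/103, v(4.45) = 40/109, v(4.75) = 8/23, v(5.05) = 40/121, v(5.35) = 40/127.
Sum = Δx · [v(4.15) + v(4.45) + v(4.75) + v(5.05) + v(5.35)].
Sum ≈ 0.525.

0.525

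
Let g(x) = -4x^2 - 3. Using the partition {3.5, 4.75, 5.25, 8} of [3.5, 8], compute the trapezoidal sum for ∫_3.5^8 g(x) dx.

Subinterval widths: 1.25, 0.5, 2.75.
g(3.5) = -52, g(4.75) = -93.25, g(5.25) = -113.25, g(8) = -259.
On each subinterval the trapezoid contributes (Δx_i/2)·[g(x_{i-1}) + g(x_i)].
Sum = -654.25.

-654.25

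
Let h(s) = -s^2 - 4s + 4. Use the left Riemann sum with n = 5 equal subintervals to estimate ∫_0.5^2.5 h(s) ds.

Δs = (2.5 − 0.5)/5 = 0.4.
Left endpoints: 0.5, 0.9, 1.3, 1.7, 2.1.
h(0.5) = 1.75, h(0.9) = -0.41, h(1.3) = -2.89, h(1.7) = -5.69, h(2.1) = -8.81.
Sum = Δs · [h(0.5) + h(0.9) + h(1.3) + h(1.7) + h(2.1)].
Sum = -6.42.

-6.42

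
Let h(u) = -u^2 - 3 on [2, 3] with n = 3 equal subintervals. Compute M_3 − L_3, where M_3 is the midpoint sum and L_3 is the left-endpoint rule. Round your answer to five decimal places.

-0.80556

M_3 ≈ -9.3240741.
L_3 ≈ -8.5185185.
M_3 − L_3 ≈ -0.80556.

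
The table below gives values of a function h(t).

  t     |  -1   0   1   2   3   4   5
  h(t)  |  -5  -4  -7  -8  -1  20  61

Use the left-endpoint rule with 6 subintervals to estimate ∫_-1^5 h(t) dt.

-5

Δt = 1.
Sum = 1·[(-5) + (-4) + (-7) + (-8) + (-1) + 20] = -5.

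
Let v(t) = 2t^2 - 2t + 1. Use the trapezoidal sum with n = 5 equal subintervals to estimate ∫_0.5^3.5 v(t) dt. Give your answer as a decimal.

19.86

Δt = (3.5 − 0.5)/5 = 0.6.
v(0.5) = 0.5, v(1.1) = 1.22, v(1.7) = 3.38, v(2.3) = 6.98, v(2.9) = 12.02, v(3.5) = 18.5.
T_5 = (Δt/2)·[v(t_0) + 2v(t_1) + ... + 2v(t_{4}) + v(t_5)].
Sum = 19.86.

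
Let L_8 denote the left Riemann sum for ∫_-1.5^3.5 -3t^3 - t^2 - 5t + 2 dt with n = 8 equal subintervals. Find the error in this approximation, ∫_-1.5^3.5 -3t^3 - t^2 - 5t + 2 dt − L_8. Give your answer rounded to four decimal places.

Exact integral: ∫_-1.5^3.5 f(t) dt ≈ -139.166667.
L_8 = -88.125.
Error ≈ -139.166667 − (-88.125) ≈ -51.0417.

-51.0417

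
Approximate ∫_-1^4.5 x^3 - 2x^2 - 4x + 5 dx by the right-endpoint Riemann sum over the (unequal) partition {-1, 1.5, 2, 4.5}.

Subinterval widths: 2.5, 0.5, 2.5.
Right endpoints: 1.5, 2, 4.5.
f(1.5) = -2.125, f(2) = -3, f(4.5) = 37.625.
Sum = Σ Δx_i · f(x_i).
Sum = 87.25.

87.25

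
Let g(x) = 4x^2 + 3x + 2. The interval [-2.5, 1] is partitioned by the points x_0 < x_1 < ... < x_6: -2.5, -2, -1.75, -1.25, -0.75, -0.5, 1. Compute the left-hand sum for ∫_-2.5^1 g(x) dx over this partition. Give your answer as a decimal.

22.25

Subinterval widths: 0.5, 0.25, 0.5, 0.5, 0.25, 1.5.
Left endpoints: -2.5, -2, -1.75, -1.25, -0.75, -0.5.
g(-2.5) = 19.5, g(-2) = 12, g(-1.75) = 9, g(-1.25) = 4.5, g(-0.75) = 2, g(-0.5) = 1.5.
Sum = Σ Δx_i · g(x_i).
Sum = 22.25.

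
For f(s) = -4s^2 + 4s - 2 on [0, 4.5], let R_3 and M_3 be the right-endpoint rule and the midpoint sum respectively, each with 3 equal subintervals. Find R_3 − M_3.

R_3 = -144.
M_3 = -86.625.
R_3 − M_3 = -57.375.

-57.375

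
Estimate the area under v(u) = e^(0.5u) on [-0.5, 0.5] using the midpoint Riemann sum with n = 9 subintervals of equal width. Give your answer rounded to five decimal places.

Δu = (0.5 − (-0.5))/9 = 1/9.
Midpoints: -4/9, -1/3, -2/9, -1/9, 0, 1/9, 2/9, 1/3, 4/9.
v(-4/9) ≈ 0.80074, v(-1/3) ≈ 0.84648, v(-2/9) ≈ 0.89484, v(-1/9) ≈ 0.94596, v(0) ≈ 1.00000, v(1/9) ≈ 1.05713, v(2/9) ≈ 1.11752, v(1/3) ≈ 1.18136, v(4/9) ≈ 1.24885.
Sum = Δu · [v(-4/9) + v(-1/3) + v(-2/9) + ...].
Sum ≈ 1.01032.

1.01032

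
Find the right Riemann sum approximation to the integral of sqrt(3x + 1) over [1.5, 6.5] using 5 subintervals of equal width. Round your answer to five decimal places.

18.82552

Δx = (6.5 − 1.5)/5 = 1.
Right endpoints: 2.5, 3.5, 4.5, 5.5, 6.5.
f(2.5) ≈ 2.91548, f(3.5) ≈ 3.39116, f(4.5) ≈ 3.80789, f(5.5) ≈ 4.18330, f(6.5) ≈ 4.52769.
Sum = Δx · [f(2.5) + f(3.5) + f(4.5) + f(5.5) + f(6.5)].
Sum ≈ 18.82552.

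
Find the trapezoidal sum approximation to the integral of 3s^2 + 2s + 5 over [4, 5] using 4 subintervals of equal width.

Δs = (5 − 4)/4 = 0.25.
f(4) = 61, f(4.25) = 67.6875, f(4.5) = 74.75, f(4.75) = 82.1875, f(5) = 90.
T_4 = (Δs/2)·[f(s_0) + 2f(s_1) + 2f(s_2) + 2f(s_3) + f(s_4)].
Sum = 75.03125.

75.03125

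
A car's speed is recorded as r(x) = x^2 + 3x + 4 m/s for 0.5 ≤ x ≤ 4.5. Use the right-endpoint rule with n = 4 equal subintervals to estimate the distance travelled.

Δx = (4.5 − 0.5)/4 = 1.
Right endpoints: 1.5, 2.5, 3.5, 4.5.
r(1.5) = 10.75, r(2.5) = 17.75, r(3.5) = 26.75, r(4.5) = 37.75.
Sum = Δx · [r(1.5) + r(2.5) + r(3.5) + r(4.5)].
Sum = 93.

93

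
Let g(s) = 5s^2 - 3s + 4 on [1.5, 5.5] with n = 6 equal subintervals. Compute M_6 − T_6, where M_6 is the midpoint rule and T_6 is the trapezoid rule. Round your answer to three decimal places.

M_6 ≈ 244.92593.
T_6 ≈ 247.14815.
M_6 − T_6 ≈ -2.222.

-2.222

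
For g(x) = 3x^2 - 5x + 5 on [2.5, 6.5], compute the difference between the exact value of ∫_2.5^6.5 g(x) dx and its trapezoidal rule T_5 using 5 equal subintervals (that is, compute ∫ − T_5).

-1.28

Exact integral: ∫_2.5^6.5 g(x) dx = 189.
T_5 = 190.28.
Error = 189 − 190.28 = -1.28.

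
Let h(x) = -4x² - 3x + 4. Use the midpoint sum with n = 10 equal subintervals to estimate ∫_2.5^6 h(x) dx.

-297.64875

Δx = (6 − 2.5)/10 = 0.35.
Midpoints: 2.675, 3.025, 3.375, 3.725, 4.075, 4.425, 4.775, 5.125, 5.475, 5.825.
h(2.675) = -32.6475, h(3.025) = -41.6775, h(3.375) = -51.6875, h(3.725) = -62.6775, h(4.075) = -74.6475, h(4.425) = -87.5975, h(4.775) = -101.5275, h(5.125) = -116.4375, h(5.475) = -132.3275, h(5.825) = -149.1975.
Sum = Δx · [h(2.675) + h(3.025) + h(3.375) + ...].
Sum = -297.64875.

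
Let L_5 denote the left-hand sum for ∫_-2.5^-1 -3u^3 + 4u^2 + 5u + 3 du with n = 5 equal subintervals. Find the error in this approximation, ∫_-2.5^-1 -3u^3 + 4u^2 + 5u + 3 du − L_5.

Exact integral: ∫_-2.5^-1 f(u) du = 39.421875.
L_5 = 48.4725.
Error = 39.421875 − 48.4725 = -9.050625.

-9.050625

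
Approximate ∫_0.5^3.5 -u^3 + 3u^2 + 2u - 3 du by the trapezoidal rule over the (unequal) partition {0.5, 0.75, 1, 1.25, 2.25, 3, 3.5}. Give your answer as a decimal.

Subinterval widths: 0.25, 0.25, 0.25, 1, 0.75, 0.5.
f(0.5) = -1.375, f(0.75) = -0.234375, f(1) = 1, f(1.25) = 2.234375, f(2.25) = 5.296875, f(3) = 3, f(3.5) = -2.125.
On each subinterval the trapezoid contributes (Δu_i/2)·[f(u_{i-1}) + f(u_i)].
Sum = 7.39453125.

7.39453125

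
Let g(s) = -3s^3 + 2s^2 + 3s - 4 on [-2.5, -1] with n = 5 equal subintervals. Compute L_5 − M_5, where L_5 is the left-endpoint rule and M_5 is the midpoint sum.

8.0803125

L_5 = 32.3025.
M_5 = 24.2221875.
L_5 − M_5 = 8.0803125.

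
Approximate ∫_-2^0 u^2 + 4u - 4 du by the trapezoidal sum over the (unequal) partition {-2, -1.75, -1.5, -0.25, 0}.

Subinterval widths: 0.25, 0.25, 1.25, 0.25.
f(-2) = -8, f(-1.75) = -7.9375, f(-1.5) = -7.75, f(-0.25) = -4.9375, f(0) = -4.
On each subinterval the trapezoid contributes (Δu_i/2)·[f(u_{i-1}) + f(u_i)].
Sum = -13.

-13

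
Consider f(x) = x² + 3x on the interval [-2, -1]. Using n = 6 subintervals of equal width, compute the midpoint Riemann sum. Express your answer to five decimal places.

Δx = (-1 − (-2))/6 = 1/6.
Midpoints: -23/12, -1.75, -19/12, -17/12, -1.25, -13/12.
f(-23/12) = -299/144, f(-1.75) = -2.1875, f(-19/12) = -323/144, f(-17/12) = -323/144, f(-1.25) = -2.1875, f(-13/12) = -299/144.
Sum = Δx · [f(-23/12) + f(-1.75) + f(-19/12) + ...].
Sum ≈ -2.16898.

-2.16898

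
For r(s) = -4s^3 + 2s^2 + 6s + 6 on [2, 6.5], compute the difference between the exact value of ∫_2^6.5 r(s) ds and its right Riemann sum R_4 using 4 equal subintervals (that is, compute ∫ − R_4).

588.19921875

Exact integral: ∫_2^6.5 r(s) ds = -1449.5625.
R_4 = -2037.76171875.
Error = -1449.5625 − (-2037.76171875) = 588.19921875.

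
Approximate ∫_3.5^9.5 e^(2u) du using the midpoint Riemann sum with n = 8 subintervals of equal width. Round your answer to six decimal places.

81392545.018753

Δu = (9.5 − 3.5)/8 = 0.75.
Midpoints: 3.875, 4.625, 5.375, 6.125, 6.875, 7.625, 8.375, 9.125.
f(3.875) ≈ 2321.572415, f(4.625) ≈ 10404.565717, f(5.375) ≈ 46630.028454, f(6.125) ≈ 208981.288870, f(6.875) ≈ 936589.158233, f(7.625) ≈ 4197501.393848, f(8.375) ≈ 18811896.119537, f(9.125) ≈ 84309069.231265.
Sum = Δu · [f(3.875) + f(4.625) + f(5.375) + ...].
Sum ≈ 81392545.018753.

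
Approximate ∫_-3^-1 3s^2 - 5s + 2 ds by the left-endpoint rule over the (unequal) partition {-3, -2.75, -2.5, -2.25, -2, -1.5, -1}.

56.15625

Subinterval widths: 0.25, 0.25, 0.25, 0.25, 0.5, 0.5.
Left endpoints: -3, -2.75, -2.5, -2.25, -2, -1.5.
f(-3) = 44, f(-2.75) = 38.4375, f(-2.5) = 33.25, f(-2.25) = 28.4375, f(-2) = 24, f(-1.5) = 16.25.
Sum = Σ Δs_i · f(s_i).
Sum = 56.15625.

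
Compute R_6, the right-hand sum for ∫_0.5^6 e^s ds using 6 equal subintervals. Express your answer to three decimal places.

613.677

Δs = (6 − 0.5)/6 = 11/12.
Right endpoints: 17/12, 7/3, 3.25, 25/6, 61/12, 6.
f(17/12) ≈ 4.123, f(7/3) ≈ 10.312, f(3.25) ≈ 25.790, f(25/6) ≈ 64.500, f(61/12) ≈ 161.311, f(6) ≈ 403.429.
Sum = Δs · [f(17/12) + f(7/3) + f(3.25) + ...].
Sum ≈ 613.677.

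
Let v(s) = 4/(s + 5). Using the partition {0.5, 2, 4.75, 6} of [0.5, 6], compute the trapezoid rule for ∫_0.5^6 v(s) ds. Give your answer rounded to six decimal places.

2.807526

Subinterval widths: 1.5, 2.75, 1.25.
v(0.5) = 8/11, v(2) = 4/7, v(4.75) = 16/39, v(6) = 4/11.
On each subinterval the trapezoid contributes (Δs_i/2)·[v(s_{i-1}) + v(s_i)].
Sum ≈ 2.807526.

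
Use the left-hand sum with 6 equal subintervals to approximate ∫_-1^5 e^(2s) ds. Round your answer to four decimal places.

3447.5093

Δs = (5 − (-1))/6 = 1.
Left endpoints: -1, 0, 1, 2, 3, 4.
f(-1) ≈ 0.1353, f(0) ≈ 1.0000, f(1) ≈ 7.3891, f(2) ≈ 54.5982, f(3) ≈ 403.4288, f(4) ≈ 2980.9580.
Sum = Δs · [f(-1) + f(0) + f(1) + ...].
Sum ≈ 3447.5093.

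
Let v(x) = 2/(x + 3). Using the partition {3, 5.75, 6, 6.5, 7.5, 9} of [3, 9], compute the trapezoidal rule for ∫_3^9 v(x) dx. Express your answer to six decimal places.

Subinterval widths: 2.75, 0.25, 0.5, 1, 1.5.
v(3) = 1/3, v(5.75) = 8/35, v(6) = 2/9, v(6.5) = 4/19, v(7.5) = 4/21, v(9) = 1/6.
On each subinterval the trapezoid contributes (Δx_i/2)·[v(x_{i-1}) + v(x_i)].
Sum ≈ 1.405514.

1.405514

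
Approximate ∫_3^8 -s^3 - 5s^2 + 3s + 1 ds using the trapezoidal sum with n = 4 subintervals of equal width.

Δs = (8 − 3)/4 = 1.25.
f(3) = -62, f(4.25) = -153.328125, f(5.5) = -300.125, f(6.75) = -514.109375, f(8) = -807.
T_4 = (Δs/2)·[f(s_0) + 2f(s_1) + 2f(s_2) + 2f(s_3) + f(s_4)].
Sum = -1752.578125.

-1752.578125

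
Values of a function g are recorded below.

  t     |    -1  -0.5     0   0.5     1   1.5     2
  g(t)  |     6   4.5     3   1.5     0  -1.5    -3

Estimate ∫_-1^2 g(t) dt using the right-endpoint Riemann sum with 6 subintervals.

2.25

Δt = 0.5.
Sum = 0.5·[4.5 + 3 + 1.5 + 0 + (-1.5) + (-3)] = 2.25.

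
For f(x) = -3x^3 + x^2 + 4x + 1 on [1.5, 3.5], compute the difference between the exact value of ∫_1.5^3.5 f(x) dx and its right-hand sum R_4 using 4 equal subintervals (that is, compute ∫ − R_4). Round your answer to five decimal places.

Exact integral: ∫_1.5^3.5 f(x) dx ≈ -73.5833333.
R_4 = -100.5.
Error ≈ -73.5833333 − (-100.5) ≈ 26.91667.

26.91667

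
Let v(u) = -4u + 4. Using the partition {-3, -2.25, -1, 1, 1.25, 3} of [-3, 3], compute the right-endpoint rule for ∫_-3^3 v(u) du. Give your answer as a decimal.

Subinterval widths: 0.75, 1.25, 2, 0.25, 1.75.
Right endpoints: -2.25, -1, 1, 1.25, 3.
v(-2.25) = 13, v(-1) = 8, v(1) = 0, v(1.25) = -1, v(3) = -8.
Sum = Σ Δu_i · v(u_i).
Sum = 5.5.

5.5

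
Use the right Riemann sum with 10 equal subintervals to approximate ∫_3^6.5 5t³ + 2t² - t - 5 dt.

2493.96765625

Δt = (6.5 − 3)/10 = 0.35.
Right endpoints: 3.35, 3.7, 4.05, 4.4, 4.75, 5.1, 5.45, 5.8, 6.15, 6.5.
f(3.35) = 202.071875, f(3.7) = 271.945, f(4.05) = 355.905625, f(4.4) = 455.24, f(4.75) = 571.234375, f(5.1) = 705.175, f(5.45) = 858.348125, f(5.8) = 1032.04, f(6.15) = 1227.536875, f(6.5) = 1446.125.
Sum = Δt · [f(3.35) + f(3.7) + f(4.05) + ...].
Sum = 2493.96765625.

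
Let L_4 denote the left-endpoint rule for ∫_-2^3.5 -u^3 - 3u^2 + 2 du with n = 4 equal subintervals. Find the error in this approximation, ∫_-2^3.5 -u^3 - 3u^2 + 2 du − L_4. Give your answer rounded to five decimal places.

Exact integral: ∫_-2^3.5 f(u) du = -73.390625.
L_4 ≈ -30.4970703.
Error ≈ -73.390625 − (-30.4970703) ≈ -42.89355.

-42.89355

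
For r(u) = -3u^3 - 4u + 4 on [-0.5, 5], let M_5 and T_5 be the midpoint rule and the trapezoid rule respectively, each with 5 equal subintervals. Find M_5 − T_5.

33.6909375

M_5 = -484.9728125.
T_5 = -518.66375.
M_5 − T_5 = 33.6909375.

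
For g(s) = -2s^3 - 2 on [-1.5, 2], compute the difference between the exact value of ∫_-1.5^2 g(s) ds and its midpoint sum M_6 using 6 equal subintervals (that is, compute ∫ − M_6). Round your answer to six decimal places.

Exact integral: ∫_-1.5^2 g(s) ds = -12.46875.
M_6 ≈ -12.31987847.
Error ≈ -12.46875 − (-12.31987847) ≈ -0.148872.

-0.148872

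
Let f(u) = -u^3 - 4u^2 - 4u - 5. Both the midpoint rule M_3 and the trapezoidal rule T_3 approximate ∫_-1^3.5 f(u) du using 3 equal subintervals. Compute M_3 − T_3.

M_3 = -134.2265625.
T_3 = -153.84375.
M_3 − T_3 = 19.6171875.

19.6171875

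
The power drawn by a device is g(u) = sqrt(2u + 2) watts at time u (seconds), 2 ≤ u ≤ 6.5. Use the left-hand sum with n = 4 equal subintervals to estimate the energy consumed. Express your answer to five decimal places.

Δu = (6.5 − 2)/4 = 1.125.
Left endpoints: 2, 3.125, 4.25, 5.375.
g(2) ≈ 2.44949, g(3.125) ≈ 2.87228, g(4.25) ≈ 3.24037, g(5.375) ≈ 3.57071.
Sum = Δu · [g(2) + g(3.125) + g(4.25) + g(5.375)].
Sum ≈ 13.64946.

13.64946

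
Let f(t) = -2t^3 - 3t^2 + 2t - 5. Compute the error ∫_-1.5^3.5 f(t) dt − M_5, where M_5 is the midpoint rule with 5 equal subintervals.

-3.75

Exact integral: ∫_-1.5^3.5 f(t) dt = -133.75.
M_5 = -130.
Error = -133.75 − (-130) = -3.75.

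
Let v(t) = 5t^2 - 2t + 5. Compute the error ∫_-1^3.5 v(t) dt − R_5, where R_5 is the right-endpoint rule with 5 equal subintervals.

Exact integral: ∫_-1^3.5 v(t) dt = 84.375.
R_5 = 108.675.
Error = 84.375 − 108.675 = -24.3.

-24.3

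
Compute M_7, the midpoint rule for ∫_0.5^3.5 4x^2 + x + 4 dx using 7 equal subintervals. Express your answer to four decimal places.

Δx = (3.5 − 0.5)/7 = 3/7.
Midpoints: 5/7, 8/7, 11/7, 2, 17/7, 20/7, 23/7.
f(5/7) = 331/49, f(8/7) = 508/49, f(11/7) = 757/49, f(2) = 22, f(17/7) = 1471/49, f(20/7) = 1936/49, f(23/7) = 2473/49.
Sum = Δx · [f(5/7) + f(8/7) + f(11/7) + ...].
Sum ≈ 74.8163.

74.8163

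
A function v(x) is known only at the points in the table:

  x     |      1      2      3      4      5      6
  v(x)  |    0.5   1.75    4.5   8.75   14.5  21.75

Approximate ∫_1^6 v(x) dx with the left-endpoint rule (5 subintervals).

30

Δx = 1.
Sum = 1·[0.5 + 1.75 + 4.5 + 8.75 + 14.5] = 30.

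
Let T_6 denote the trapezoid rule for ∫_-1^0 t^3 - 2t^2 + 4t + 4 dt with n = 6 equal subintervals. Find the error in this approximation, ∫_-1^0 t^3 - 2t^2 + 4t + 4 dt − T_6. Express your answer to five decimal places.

Exact integral: ∫_-1^0 f(t) dt ≈ 1.0833333.
T_6 ≈ 1.0671296.
Error ≈ 1.0833333 − 1.0671296 ≈ 0.01620.

0.01620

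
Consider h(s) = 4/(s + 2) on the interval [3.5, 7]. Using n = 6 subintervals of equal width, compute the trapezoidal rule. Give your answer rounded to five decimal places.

Δs = (7 − 3.5)/6 = 7/12.
h(3.5) = 8/11, h(49/12) = 48/73, h(14/3) = 0.6, h(5.25) = 16/29, h(35/6) = 24/47, h(77/12) = 48/101, h(7) = 4/9.
T_6 = (Δs/2)·[h(s_0) + 2h(s_1) + ... + 2h(s_{5}) + h(s_6)].
Sum ≈ 1.97225.

1.97225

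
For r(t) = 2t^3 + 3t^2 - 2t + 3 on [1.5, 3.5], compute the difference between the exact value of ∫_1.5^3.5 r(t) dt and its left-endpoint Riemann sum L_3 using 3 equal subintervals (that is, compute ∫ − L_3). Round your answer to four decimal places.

32.3333

Exact integral: ∫_1.5^3.5 r(t) dt = 108.
L_3 ≈ 75.666667.
Error ≈ 108 − 75.666667 ≈ 32.3333.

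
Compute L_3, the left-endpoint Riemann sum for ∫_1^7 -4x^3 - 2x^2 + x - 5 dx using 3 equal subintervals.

Δx = (7 − 1)/3 = 2.
Left endpoints: 1, 3, 5.
f(1) = -10, f(3) = -128, f(5) = -550.
Sum = Δx · [f(1) + f(3) + f(5)].
Sum = -1376.

-1376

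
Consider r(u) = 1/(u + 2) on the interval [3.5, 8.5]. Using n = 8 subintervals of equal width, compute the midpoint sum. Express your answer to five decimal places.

Δu = (8.5 − 3.5)/8 = 0.625.
Midpoints: 3.8125, 4.4375, 5.0625, 5.6875, 6.3125, 6.9375, 7.5625, 8.1875.
r(3.8125) = 16/93, r(4.4375) = 16/103, r(5.0625) = 16/113, r(5.6875) = 16/123, r(6.3125) = 16/133, r(6.9375) = 16/143, r(7.5625) = 16/153, r(8.1875) = 16/163.
Sum = Δu · [r(3.8125) + r(4.4375) + r(5.0625) + ...].
Sum ≈ 0.64624.

0.64624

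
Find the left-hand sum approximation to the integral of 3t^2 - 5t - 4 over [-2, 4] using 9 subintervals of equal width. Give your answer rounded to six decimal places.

17.333333

Δt = (4 − (-2))/9 = 2/3.
Left endpoints: -2, -4/3, -2/3, 0, 2/3, 4/3, 2, 8/3, 10/3.
f(-2) = 18, f(-4/3) = 8, f(-2/3) = 2/3, f(0) = -4, f(2/3) = -6, f(4/3) = -16/3, f(2) = -2, f(8/3) = 4, f(10/3) = 38/3.
Sum = Δt · [f(-2) + f(-4/3) + f(-2/3) + ...].
Sum ≈ 17.333333.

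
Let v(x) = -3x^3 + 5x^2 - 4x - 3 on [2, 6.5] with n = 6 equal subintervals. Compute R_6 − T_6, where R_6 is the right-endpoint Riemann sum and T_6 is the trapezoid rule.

-234.984375

R_6 = -1221.43359375.
T_6 = -986.44921875.
R_6 − T_6 = -234.984375.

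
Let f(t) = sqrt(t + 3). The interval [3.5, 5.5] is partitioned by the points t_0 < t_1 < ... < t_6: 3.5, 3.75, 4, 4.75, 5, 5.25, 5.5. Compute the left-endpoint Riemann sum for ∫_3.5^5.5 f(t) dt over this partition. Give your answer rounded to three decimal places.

Subinterval widths: 0.25, 0.25, 0.75, 0.25, 0.25, 0.25.
Left endpoints: 3.5, 3.75, 4, 4.75, 5, 5.25.
f(3.5) ≈ 2.550, f(3.75) ≈ 2.598, f(4) ≈ 2.646, f(4.75) ≈ 2.784, f(5) ≈ 2.828, f(5.25) ≈ 2.872.
Sum = Σ Δt_i · f(t_i).
Sum ≈ 5.392.

5.392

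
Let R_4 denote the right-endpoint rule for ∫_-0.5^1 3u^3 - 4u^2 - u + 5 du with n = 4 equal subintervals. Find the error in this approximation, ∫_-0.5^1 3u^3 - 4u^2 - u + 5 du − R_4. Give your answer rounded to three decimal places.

0.272

Exact integral: ∫_-0.5^1 f(u) du = 6.328125.
R_4 ≈ 6.05566.
Error ≈ 6.328125 − 6.05566 ≈ 0.272.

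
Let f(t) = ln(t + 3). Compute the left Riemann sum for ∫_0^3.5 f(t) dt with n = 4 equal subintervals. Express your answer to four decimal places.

5.0212

Δt = (3.5 − 0)/4 = 0.875.
Left endpoints: 0, 0.875, 1.75, 2.625.
f(0) ≈ 1.0986, f(0.875) ≈ 1.3545, f(1.75) ≈ 1.5581, f(2.625) ≈ 1.7272.
Sum = Δt · [f(0) + f(0.875) + f(1.75) + f(2.625)].
Sum ≈ 5.0212.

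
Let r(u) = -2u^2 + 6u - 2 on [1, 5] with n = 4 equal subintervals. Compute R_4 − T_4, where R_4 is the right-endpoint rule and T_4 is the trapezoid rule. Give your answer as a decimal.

-12

R_4 = -32.
T_4 = -20.
R_4 − T_4 = -12.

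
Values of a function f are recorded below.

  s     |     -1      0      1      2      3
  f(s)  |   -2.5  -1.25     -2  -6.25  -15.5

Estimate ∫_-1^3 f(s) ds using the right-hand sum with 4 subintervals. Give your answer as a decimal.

Δs = 1.
Sum = 1·[(-1.25) + (-2) + (-6.25) + (-15.5)] = -25.

-25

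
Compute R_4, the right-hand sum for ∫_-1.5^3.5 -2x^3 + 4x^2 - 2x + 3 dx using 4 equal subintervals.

Δx = (3.5 − (-1.5))/4 = 1.25.
Right endpoints: -0.25, 1, 2.25, 3.5.
f(-0.25) = 3.78125, f(1) = 3, f(2.25) = -4.03125, f(3.5) = -40.75.
Sum = Δx · [f(-0.25) + f(1) + f(2.25) + f(3.5)].
Sum = -47.5.

-47.5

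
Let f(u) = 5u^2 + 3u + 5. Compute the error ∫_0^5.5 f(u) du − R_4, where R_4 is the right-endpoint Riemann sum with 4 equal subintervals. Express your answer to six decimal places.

-123.993490

Exact integral: ∫_0^5.5 f(u) du ≈ 350.16666667.
R_4 = 474.16015625.
Error ≈ 350.16666667 − 474.16015625 ≈ -123.993490.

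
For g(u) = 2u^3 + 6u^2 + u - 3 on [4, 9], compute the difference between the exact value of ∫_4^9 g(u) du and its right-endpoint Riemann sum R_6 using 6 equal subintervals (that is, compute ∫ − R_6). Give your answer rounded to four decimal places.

Exact integral: ∫_4^9 g(u) du = 4500.
R_6 ≈ 5244.791667.
Error ≈ 4500 − 5244.791667 ≈ -744.7917.

-744.7917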